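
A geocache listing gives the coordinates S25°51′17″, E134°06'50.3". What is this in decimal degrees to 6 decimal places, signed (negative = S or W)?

-25.854722, 134.113972

Latitude: 25 + 51/60 + 17/3600 = 25.8547222
S ⇒ negate
Longitude: 134° + 6/60 + 50.3/3600 = 134 + 0.100000 + 0.013972 = 134.1139722
E ⇒ keep positive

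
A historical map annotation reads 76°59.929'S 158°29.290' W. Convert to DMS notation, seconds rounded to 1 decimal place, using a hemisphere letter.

76°59′55.7″ S, 158°29′17.4″ W

φ: fractional minutes 0.92900 × 60 = 55.740″
Longitude: 29.29000′ → 29′ and 0.29000 × 60 = 17.400″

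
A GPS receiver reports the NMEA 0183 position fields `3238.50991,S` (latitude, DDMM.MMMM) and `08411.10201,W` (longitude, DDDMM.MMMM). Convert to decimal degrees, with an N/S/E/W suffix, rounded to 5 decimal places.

Latitude: split at 2 digits → 32° and 38.50991′; 32 + 38.50991/60 = 32.641832
Lon: split at 3 digits → 084° and 11.10201′; 84 + 11.10201/60 = 84.185034

32.64183° S, 84.18503° W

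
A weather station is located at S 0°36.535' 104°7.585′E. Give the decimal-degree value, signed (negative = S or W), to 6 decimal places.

-0.608917, 104.126417

φ: 0 + 36.535/60 = 0.6089167
hemisphere S, so the sign is −
λ: 7.585′ = 0.126417°; total 104.1264167
E → positive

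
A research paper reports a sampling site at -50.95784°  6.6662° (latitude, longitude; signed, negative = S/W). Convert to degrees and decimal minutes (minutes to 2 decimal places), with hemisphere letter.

50° 57.47′ S, 6° 39.97′ E

Latitude is negative → S; |value| = 50.957840
Lat: minutes = (50.957840 − 50) × 60 = 57.4704
Lon: fractional part 0.666200 → 39.9720 minutes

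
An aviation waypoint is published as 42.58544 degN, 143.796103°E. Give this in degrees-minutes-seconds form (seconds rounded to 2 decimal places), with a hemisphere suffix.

Latitude: 0.585440 × 60 = 35.12640′ → 35′, remainder × 60 = 7.5840″
Lon: whole degrees 143; 47.76618′ → 47′ and 45.9708″

42°35′7.58″ N, 143°47′45.97″ E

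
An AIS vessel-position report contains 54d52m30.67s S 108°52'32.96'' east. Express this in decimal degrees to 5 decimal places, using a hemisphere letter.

φ: 54° + 52/60 + 30.67/3600 = 54 + 0.866667 + 0.008519 = 54.875186
Longitude: 108 + 52/60 + 32.96/3600 = 108.875822

54.87519° S, 108.87582° E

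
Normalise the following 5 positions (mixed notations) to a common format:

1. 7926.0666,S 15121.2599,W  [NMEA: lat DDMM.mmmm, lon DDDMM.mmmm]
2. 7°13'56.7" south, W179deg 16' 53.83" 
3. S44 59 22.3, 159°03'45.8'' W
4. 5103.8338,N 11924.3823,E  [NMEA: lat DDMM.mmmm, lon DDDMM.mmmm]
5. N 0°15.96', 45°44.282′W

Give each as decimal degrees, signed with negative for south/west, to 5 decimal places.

1. -79.43444, -151.35433
2. -7.23242, -179.28162
3. -44.98953, -159.06272
4. 51.06390, 119.40637
5. 0.26600, -45.73803

Point 1:
  Latitude: split at 2 digits → 79° and 26.0666′; 79 + 26.0666/60 = 79.434443
  S → negative
  Lon: degrees = first 3 digits = 151, minutes = 21.2599; 151 + 21.2599/60 = 151.354332
  hemisphere W, so the sign is −
Point 2:
  Lat: 7 + 13/60 + 56.7/3600 = 7.232417
  hemisphere S, so the sign is −
  λ: 179 + 16/60 + 53.83/3600 = 179.281619
  W → negative
Point 3:
  Lat: 44 + 59/60 + 22.3/3600 = 44.989528
  S ⇒ negate
  Lon: 3′ + 45.8″ = 3.76333′; 159 + 3.76333/60 = 159.062722
  W ⇒ negate
Point 4:
  Lat: split at 2 digits → 51° and 3.8338′; 51 + 3.8338/60 = 51.063897
  N ⇒ keep positive
  Lon: degrees = first 3 digits = 119, minutes = 24.3823; 119 + 24.3823/60 = 119.406372
  E → positive
Point 5:
  Latitude: 15.96′ = 0.266000°; total 0.266000
  N ⇒ keep positive
  Longitude: 45 + 44.282/60 = 45.738033
  W ⇒ negate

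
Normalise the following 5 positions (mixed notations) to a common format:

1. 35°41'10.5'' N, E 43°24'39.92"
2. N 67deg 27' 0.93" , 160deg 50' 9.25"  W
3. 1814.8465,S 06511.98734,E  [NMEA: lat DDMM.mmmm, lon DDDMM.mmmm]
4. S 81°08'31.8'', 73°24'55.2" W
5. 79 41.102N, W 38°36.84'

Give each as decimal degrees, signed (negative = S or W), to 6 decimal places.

Point 1:
  Lat: 41′ + 10.5″ = 41.17500′; 35 + 41.17500/60 = 35.6862500
  N ⇒ keep positive
  Longitude: 43 + 24/60 + 39.92/3600 = 43.4110889
  E ⇒ keep positive
Point 2:
  Latitude: 27′ + 0.93″ = 27.01550′; 67 + 27.01550/60 = 67.4502583
  N ⇒ keep positive
  Longitude: 50′ + 9.25″ = 50.15417′; 160 + 50.15417/60 = 160.8359028
  W ⇒ negate
Point 3:
  Latitude: degrees = first 2 digits = 18, minutes = 14.8465; 18 + 14.8465/60 = 18.2474417
  hemisphere S, so the sign is −
  Lon: split at 3 digits → 065° and 11.98734′; 65 + 11.98734/60 = 65.1997890
  E → positive
Point 4:
  φ: 81° + 8/60 + 31.8/3600 = 81 + 0.133333 + 0.008833 = 81.1421667
  S → negative
  Lon: 24′ + 55.2″ = 24.92000′; 73 + 24.92000/60 = 73.4153333
  hemisphere W, so the sign is −
Point 5:
  Latitude: 41.102′ = 0.685033°; total 79.6850333
  N ⇒ keep positive
  Lon: 38 + 36.84/60 = 38.6140000
  W → negative

1. 35.686250, 43.411089
2. 67.450258, -160.835903
3. -18.247442, 65.199789
4. -81.142167, -73.415333
5. 79.685033, -38.614000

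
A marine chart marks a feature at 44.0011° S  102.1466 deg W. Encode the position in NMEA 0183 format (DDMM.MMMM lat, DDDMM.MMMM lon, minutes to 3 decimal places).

4400.066,S / 10208.796,W

Lat: minutes = (44.001100 − 44) × 60 = 0.06600
λ: 102° + 0.146600 × 60 = 102° 8.79600′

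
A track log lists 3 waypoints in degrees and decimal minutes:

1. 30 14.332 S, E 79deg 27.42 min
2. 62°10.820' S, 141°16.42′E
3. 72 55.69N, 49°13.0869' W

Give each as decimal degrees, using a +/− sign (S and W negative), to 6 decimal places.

1. -30.238867, 79.457000
2. -62.180333, 141.273667
3. 72.928167, -49.218115

Point 1:
  Lat: 14.332′ = 0.238867°; total 30.2388667
  S → negative
  Longitude: 79 + 27.42/60 = 79.4570000
  E → positive
Point 2:
  φ: 62 + 10.82/60 = 62.1803333
  S ⇒ negate
  λ: 141 + 16.42/60 = 141.2736667
  E ⇒ keep positive
Point 3:
  Latitude: 55.69′ = 0.928167°; total 72.9281667
  N → positive
  Longitude: 49 + 13.0869/60 = 49.2181150
  hemisphere W, so the sign is −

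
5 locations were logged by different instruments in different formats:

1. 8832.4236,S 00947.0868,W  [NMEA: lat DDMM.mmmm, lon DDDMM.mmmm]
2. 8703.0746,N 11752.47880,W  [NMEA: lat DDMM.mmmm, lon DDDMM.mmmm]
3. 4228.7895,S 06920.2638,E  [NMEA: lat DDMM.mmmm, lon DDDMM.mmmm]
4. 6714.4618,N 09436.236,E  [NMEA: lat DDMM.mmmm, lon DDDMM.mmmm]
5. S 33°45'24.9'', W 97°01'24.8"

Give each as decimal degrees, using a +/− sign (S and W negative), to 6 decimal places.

1. -88.540393, -9.784780
2. 87.051243, -117.874647
3. -42.479825, 69.337730
4. 67.241030, 94.603933
5. -33.756917, -97.023556

Point 1:
  Lat: split at 2 digits → 88° and 32.4236′; 88 + 32.4236/60 = 88.5403933
  hemisphere S, so the sign is −
  Longitude: split at 3 digits → 009° and 47.0868′; 9 + 47.0868/60 = 9.7847800
  W ⇒ negate
Point 2:
  Latitude: split at 2 digits → 87° and 3.0746′; 87 + 3.0746/60 = 87.0512433
  N → positive
  λ: degrees = first 3 digits = 117, minutes = 52.4788; 117 + 52.4788/60 = 117.8746467
  W → negative
Point 3:
  Lat: degrees = first 2 digits = 42, minutes = 28.7895; 42 + 28.7895/60 = 42.4798250
  S → negative
  Longitude: degrees = first 3 digits = 69, minutes = 20.2638; 69 + 20.2638/60 = 69.3377300
  E ⇒ keep positive
Point 4:
  φ: split at 2 digits → 67° and 14.4618′; 67 + 14.4618/60 = 67.2410300
  N ⇒ keep positive
  Longitude: split at 3 digits → 094° and 36.236′; 94 + 36.236/60 = 94.6039333
  E → positive
Point 5:
  φ: 33 + 45/60 + 24.9/3600 = 33.7569167
  hemisphere S, so the sign is −
  Longitude: 97 + 1/60 + 24.8/3600 = 97.0235556
  W → negative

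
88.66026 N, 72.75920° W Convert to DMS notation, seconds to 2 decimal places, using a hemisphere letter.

88°39′36.94″ N, 72°45′33.12″ W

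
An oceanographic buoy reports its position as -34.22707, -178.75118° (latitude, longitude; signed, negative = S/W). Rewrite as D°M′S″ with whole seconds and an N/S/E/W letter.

Latitude is negative → S; |value| = 34.227070
Latitude: 0.227070 × 60 = 13.62420′ → 13′, remainder × 60 = 37.45″
Longitude is negative → W; |value| = 178.751180
λ: 0.751180° → 45.07080′; 0.07080 × 60 = 4.25″

34°13′37″ S, 178°45′4″ W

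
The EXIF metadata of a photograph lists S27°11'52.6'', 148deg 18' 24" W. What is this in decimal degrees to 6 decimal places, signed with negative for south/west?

-27.197944, -148.306667

φ: 27 + 11/60 + 52.6/3600 = 27.1979444
S ⇒ negate
λ: 148° + 18/60 + 24/3600 = 148 + 0.300000 + 0.006667 = 148.3066667
hemisphere W, so the sign is −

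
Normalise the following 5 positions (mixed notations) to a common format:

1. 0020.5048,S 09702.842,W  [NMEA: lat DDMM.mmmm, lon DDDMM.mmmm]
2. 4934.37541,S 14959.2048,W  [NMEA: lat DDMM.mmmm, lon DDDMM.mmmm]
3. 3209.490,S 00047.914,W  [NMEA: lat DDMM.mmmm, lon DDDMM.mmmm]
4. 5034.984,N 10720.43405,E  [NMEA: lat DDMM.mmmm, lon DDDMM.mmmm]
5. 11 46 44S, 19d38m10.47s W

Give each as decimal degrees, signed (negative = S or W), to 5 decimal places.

Point 1:
  Lat: degrees = first 2 digits = 0, minutes = 20.5048; 0 + 20.5048/60 = 0.341747
  S ⇒ negate
  Longitude: split at 3 digits → 097° and 2.842′; 97 + 2.842/60 = 97.047367
  W ⇒ negate
Point 2:
  Latitude: split at 2 digits → 49° and 34.37541′; 49 + 34.37541/60 = 49.572924
  S → negative
  λ: split at 3 digits → 149° and 59.2048′; 149 + 59.2048/60 = 149.986747
  W ⇒ negate
Point 3:
  φ: split at 2 digits → 32° and 9.49′; 32 + 9.49/60 = 32.158167
  hemisphere S, so the sign is −
  λ: degrees = first 3 digits = 0, minutes = 47.914; 0 + 47.914/60 = 0.798567
  W ⇒ negate
Point 4:
  φ: split at 2 digits → 50° and 34.984′; 50 + 34.984/60 = 50.583067
  N ⇒ keep positive
  Lon: degrees = first 3 digits = 107, minutes = 20.43405; 107 + 20.43405/60 = 107.340568
  E ⇒ keep positive
Point 5:
  Latitude: 11° + 46/60 + 44/3600 = 11 + 0.766667 + 0.012222 = 11.778889
  S → negative
  Lon: 19 + 38/60 + 10.47/3600 = 19.636242
  W → negative

1. -0.34175, -97.04737
2. -49.57292, -149.98675
3. -32.15817, -0.79857
4. 50.58307, 107.34057
5. -11.77889, -19.63624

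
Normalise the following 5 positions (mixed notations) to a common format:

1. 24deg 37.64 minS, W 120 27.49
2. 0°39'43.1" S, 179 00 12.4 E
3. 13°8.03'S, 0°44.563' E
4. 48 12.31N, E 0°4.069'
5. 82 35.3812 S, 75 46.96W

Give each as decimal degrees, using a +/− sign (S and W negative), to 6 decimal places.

Point 1:
  Lat: 24 + 37.64/60 = 24.6273333
  S ⇒ negate
  Longitude: 27.49′ = 0.458167°; total 120.4581667
  W → negative
Point 2:
  Latitude: 0° + 39/60 + 43.1/3600 = 0 + 0.650000 + 0.011972 = 0.6619722
  S → negative
  Lon: 0′ + 12.4″ = 0.20667′; 179 + 0.20667/60 = 179.0034444
  E → positive
Point 3:
  Lat: 13 + 8.03/60 = 13.1338333
  hemisphere S, so the sign is −
  λ: 0 + 44.563/60 = 0.7427167
  E → positive
Point 4:
  φ: 12.31′ = 0.205167°; total 48.2051667
  N ⇒ keep positive
  Lon: 4.069′ = 0.067817°; total 0.0678167
  E ⇒ keep positive
Point 5:
  Lat: 82 + 35.3812/60 = 82.5896867
  hemisphere S, so the sign is −
  λ: 75 + 46.96/60 = 75.7826667
  hemisphere W, so the sign is −

1. -24.627333, -120.458167
2. -0.661972, 179.003444
3. -13.133833, 0.742717
4. 48.205167, 0.067817
5. -82.589687, -75.782667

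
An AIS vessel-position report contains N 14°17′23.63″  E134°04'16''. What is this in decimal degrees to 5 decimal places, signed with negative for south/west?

Latitude: 14 + 17/60 + 23.63/3600 = 14.289897
N → positive
Longitude: 134° + 4/60 + 16/3600 = 134 + 0.066667 + 0.004444 = 134.071111
E → positive

14.28990, 134.07111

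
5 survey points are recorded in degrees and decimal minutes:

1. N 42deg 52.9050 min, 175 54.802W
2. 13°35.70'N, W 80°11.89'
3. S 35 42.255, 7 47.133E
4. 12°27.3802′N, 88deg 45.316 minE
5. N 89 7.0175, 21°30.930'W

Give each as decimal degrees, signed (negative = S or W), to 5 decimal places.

1. 42.88175, -175.91337
2. 13.59500, -80.19817
3. -35.70425, 7.78555
4. 12.45634, 88.75527
5. 89.11696, -21.51550

Point 1:
  φ: 42 + 52.905/60 = 42.881750
  N ⇒ keep positive
  Lon: 54.802′ = 0.913367°; total 175.913367
  W ⇒ negate
Point 2:
  Latitude: 13 + 35.7/60 = 13.595000
  N ⇒ keep positive
  λ: 11.89′ = 0.198167°; total 80.198167
  hemisphere W, so the sign is −
Point 3:
  Lat: 42.255′ = 0.704250°; total 35.704250
  S → negative
  λ: 47.133′ = 0.785550°; total 7.785550
  E → positive
Point 4:
  φ: 12 + 27.3802/60 = 12.456337
  N ⇒ keep positive
  λ: 88 + 45.316/60 = 88.755267
  E → positive
Point 5:
  Latitude: 7.0175′ = 0.116958°; total 89.116958
  N → positive
  λ: 21 + 30.93/60 = 21.515500
  hemisphere W, so the sign is −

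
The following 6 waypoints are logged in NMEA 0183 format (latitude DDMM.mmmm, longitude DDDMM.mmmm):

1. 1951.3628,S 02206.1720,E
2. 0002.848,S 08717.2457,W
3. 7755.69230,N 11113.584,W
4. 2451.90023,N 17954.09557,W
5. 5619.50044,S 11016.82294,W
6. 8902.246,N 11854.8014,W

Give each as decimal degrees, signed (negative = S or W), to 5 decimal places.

Point 1:
  Lat: split at 2 digits → 19° and 51.3628′; 19 + 51.3628/60 = 19.856047
  S ⇒ negate
  λ: split at 3 digits → 022° and 6.172′; 22 + 6.172/60 = 22.102867
  E → positive
Point 2:
  Latitude: split at 2 digits → 00° and 2.848′; 0 + 2.848/60 = 0.047467
  S → negative
  Longitude: degrees = first 3 digits = 87, minutes = 17.2457; 87 + 17.2457/60 = 87.287428
  W → negative
Point 3:
  Lat: degrees = first 2 digits = 77, minutes = 55.6923; 77 + 55.6923/60 = 77.928205
  N ⇒ keep positive
  λ: degrees = first 3 digits = 111, minutes = 13.584; 111 + 13.584/60 = 111.226400
  W → negative
Point 4:
  Lat: split at 2 digits → 24° and 51.90023′; 24 + 51.90023/60 = 24.865004
  N ⇒ keep positive
  Lon: split at 3 digits → 179° and 54.09557′; 179 + 54.09557/60 = 179.901593
  W ⇒ negate
Point 5:
  φ: degrees = first 2 digits = 56, minutes = 19.50044; 56 + 19.50044/60 = 56.325007
  S → negative
  Longitude: split at 3 digits → 110° and 16.82294′; 110 + 16.82294/60 = 110.280382
  W → negative
Point 6:
  Latitude: split at 2 digits → 89° and 2.246′; 89 + 2.246/60 = 89.037433
  N → positive
  Lon: degrees = first 3 digits = 118, minutes = 54.8014; 118 + 54.8014/60 = 118.913357
  hemisphere W, so the sign is −

1. -19.85605, 22.10287
2. -0.04747, -87.28743
3. 77.92821, -111.22640
4. 24.86500, -179.90159
5. -56.32501, -110.28038
6. 89.03743, -118.91336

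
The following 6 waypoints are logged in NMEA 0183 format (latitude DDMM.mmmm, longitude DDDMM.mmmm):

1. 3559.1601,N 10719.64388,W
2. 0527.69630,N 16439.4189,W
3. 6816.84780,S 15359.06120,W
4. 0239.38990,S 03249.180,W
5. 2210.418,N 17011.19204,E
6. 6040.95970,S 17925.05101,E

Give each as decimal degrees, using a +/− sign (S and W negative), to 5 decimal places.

1. 35.98600, -107.32740
2. 5.46161, -164.65698
3. -68.28080, -153.98435
4. -2.65650, -32.81967
5. 22.17363, 170.18653
6. -60.68266, 179.41752

Point 1:
  Latitude: degrees = first 2 digits = 35, minutes = 59.1601; 35 + 59.1601/60 = 35.986002
  N ⇒ keep positive
  Longitude: split at 3 digits → 107° and 19.64388′; 107 + 19.64388/60 = 107.327398
  W → negative
Point 2:
  Lat: split at 2 digits → 05° and 27.6963′; 5 + 27.6963/60 = 5.461605
  N → positive
  λ: split at 3 digits → 164° and 39.4189′; 164 + 39.4189/60 = 164.656982
  W ⇒ negate
Point 3:
  Lat: split at 2 digits → 68° and 16.8478′; 68 + 16.8478/60 = 68.280797
  S ⇒ negate
  λ: split at 3 digits → 153° and 59.0612′; 153 + 59.0612/60 = 153.984353
  hemisphere W, so the sign is −
Point 4:
  Lat: split at 2 digits → 02° and 39.3899′; 2 + 39.3899/60 = 2.656498
  S ⇒ negate
  Longitude: split at 3 digits → 032° and 49.18′; 32 + 49.18/60 = 32.819667
  hemisphere W, so the sign is −
Point 5:
  φ: split at 2 digits → 22° and 10.418′; 22 + 10.418/60 = 22.173633
  N ⇒ keep positive
  Longitude: split at 3 digits → 170° and 11.19204′; 170 + 11.19204/60 = 170.186534
  E ⇒ keep positive
Point 6:
  Lat: degrees = first 2 digits = 60, minutes = 40.9597; 60 + 40.9597/60 = 60.682662
  S ⇒ negate
  λ: degrees = first 3 digits = 179, minutes = 25.05101; 179 + 25.05101/60 = 179.417517
  E ⇒ keep positive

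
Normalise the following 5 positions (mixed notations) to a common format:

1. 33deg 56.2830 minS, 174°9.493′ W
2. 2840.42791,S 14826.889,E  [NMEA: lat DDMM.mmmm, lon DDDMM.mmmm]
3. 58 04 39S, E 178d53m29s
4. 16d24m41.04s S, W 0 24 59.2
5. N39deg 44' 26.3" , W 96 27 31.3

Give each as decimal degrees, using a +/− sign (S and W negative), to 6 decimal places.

1. -33.938050, -174.158217
2. -28.673799, 148.448150
3. -58.077500, 178.891389
4. -16.411400, -0.416444
5. 39.740639, -96.458694

Point 1:
  Lat: 33 + 56.283/60 = 33.9380500
  S → negative
  Longitude: 9.493′ = 0.158217°; total 174.1582167
  W ⇒ negate
Point 2:
  Latitude: split at 2 digits → 28° and 40.42791′; 28 + 40.42791/60 = 28.6737985
  hemisphere S, so the sign is −
  Lon: degrees = first 3 digits = 148, minutes = 26.889; 148 + 26.889/60 = 148.4481500
  E → positive
Point 3:
  Latitude: 4′ + 39″ = 4.65000′; 58 + 4.65000/60 = 58.0775000
  hemisphere S, so the sign is −
  Longitude: 178° + 53/60 + 29/3600 = 178 + 0.883333 + 0.008056 = 178.8913889
  E → positive
Point 4:
  Latitude: 24′ + 41.04″ = 24.68400′; 16 + 24.68400/60 = 16.4114000
  S → negative
  Longitude: 0 + 24/60 + 59.2/3600 = 0.4164444
  W → negative
Point 5:
  Lat: 39 + 44/60 + 26.3/3600 = 39.7406389
  N → positive
  λ: 27′ + 31.3″ = 27.52167′; 96 + 27.52167/60 = 96.4586944
  hemisphere W, so the sign is −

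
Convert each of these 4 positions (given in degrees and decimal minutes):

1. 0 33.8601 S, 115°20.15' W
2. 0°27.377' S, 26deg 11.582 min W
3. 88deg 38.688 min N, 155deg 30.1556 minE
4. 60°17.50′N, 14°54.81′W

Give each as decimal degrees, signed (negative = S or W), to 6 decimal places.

Point 1:
  φ: 33.8601′ = 0.564335°; total 0.5643350
  hemisphere S, so the sign is −
  λ: 20.15′ = 0.335833°; total 115.3358333
  W → negative
Point 2:
  φ: 0 + 27.377/60 = 0.4562833
  S → negative
  λ: 11.582′ = 0.193033°; total 26.1930333
  W → negative
Point 3:
  φ: 38.688′ = 0.644800°; total 88.6448000
  N → positive
  Longitude: 30.1556′ = 0.502593°; total 155.5025933
  E ⇒ keep positive
Point 4:
  Latitude: 17.5′ = 0.291667°; total 60.2916667
  N ⇒ keep positive
  Longitude: 54.81′ = 0.913500°; total 14.9135000
  W ⇒ negate

1. -0.564335, -115.335833
2. -0.456283, -26.193033
3. 88.644800, 155.502593
4. 60.291667, -14.913500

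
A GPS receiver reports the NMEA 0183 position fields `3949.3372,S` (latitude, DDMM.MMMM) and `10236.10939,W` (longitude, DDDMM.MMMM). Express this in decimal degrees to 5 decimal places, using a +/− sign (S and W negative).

φ: split at 2 digits → 39° and 49.3372′; 39 + 49.3372/60 = 39.822287
hemisphere S, so the sign is −
Lon: degrees = first 3 digits = 102, minutes = 36.10939; 102 + 36.10939/60 = 102.601823
hemisphere W, so the sign is −

-39.82229, -102.60182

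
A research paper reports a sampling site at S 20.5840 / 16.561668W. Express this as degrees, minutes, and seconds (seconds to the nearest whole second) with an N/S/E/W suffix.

20°35′2″ S, 16°33′42″ W

Lat: whole degrees 20; 35.04000′ → 35′ and 2.40″
Longitude: 0.561668° → 33.70008′; 0.70008 × 60 = 42.00″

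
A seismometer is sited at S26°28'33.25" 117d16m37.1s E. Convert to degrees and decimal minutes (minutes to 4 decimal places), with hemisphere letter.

26° 28.5542′ S, 117° 16.6183′ E

Lat: 28 + 33.25/60 = 28.554167′
Lon: seconds/60 = 0.61833; minutes = 16 + 0.61833 = 16.618333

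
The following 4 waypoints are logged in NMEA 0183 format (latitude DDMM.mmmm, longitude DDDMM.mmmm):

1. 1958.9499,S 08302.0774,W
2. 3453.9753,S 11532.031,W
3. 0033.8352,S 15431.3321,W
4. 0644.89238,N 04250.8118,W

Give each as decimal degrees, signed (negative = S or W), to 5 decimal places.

1. -19.98250, -83.03462
2. -34.89959, -115.53385
3. -0.56392, -154.52220
4. 6.74821, -42.84686

Point 1:
  Latitude: degrees = first 2 digits = 19, minutes = 58.9499; 19 + 58.9499/60 = 19.982498
  hemisphere S, so the sign is −
  Lon: split at 3 digits → 083° and 2.0774′; 83 + 2.0774/60 = 83.034623
  hemisphere W, so the sign is −
Point 2:
  Lat: degrees = first 2 digits = 34, minutes = 53.9753; 34 + 53.9753/60 = 34.899588
  S ⇒ negate
  Longitude: degrees = first 3 digits = 115, minutes = 32.031; 115 + 32.031/60 = 115.533850
  W → negative
Point 3:
  φ: degrees = first 2 digits = 0, minutes = 33.8352; 0 + 33.8352/60 = 0.563920
  S → negative
  Lon: degrees = first 3 digits = 154, minutes = 31.3321; 154 + 31.3321/60 = 154.522202
  W → negative
Point 4:
  Latitude: degrees = first 2 digits = 6, minutes = 44.89238; 6 + 44.89238/60 = 6.748206
  N → positive
  Lon: split at 3 digits → 042° and 50.8118′; 42 + 50.8118/60 = 42.846863
  hemisphere W, so the sign is −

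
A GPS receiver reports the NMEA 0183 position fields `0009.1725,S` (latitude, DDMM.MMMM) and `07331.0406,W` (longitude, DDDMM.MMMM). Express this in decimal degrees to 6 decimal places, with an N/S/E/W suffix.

0.152875° S, 73.517343° W

Lat: degrees = first 2 digits = 0, minutes = 9.1725; 0 + 9.1725/60 = 0.1528750
λ: split at 3 digits → 073° and 31.0406′; 73 + 31.0406/60 = 73.5173433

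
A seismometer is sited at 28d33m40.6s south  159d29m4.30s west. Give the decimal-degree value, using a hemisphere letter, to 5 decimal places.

28.56128° S, 159.48453° W

φ: 28° + 33/60 + 40.6/3600 = 28 + 0.550000 + 0.011278 = 28.561278
Lon: 159 + 29/60 + 4.3/3600 = 159.484528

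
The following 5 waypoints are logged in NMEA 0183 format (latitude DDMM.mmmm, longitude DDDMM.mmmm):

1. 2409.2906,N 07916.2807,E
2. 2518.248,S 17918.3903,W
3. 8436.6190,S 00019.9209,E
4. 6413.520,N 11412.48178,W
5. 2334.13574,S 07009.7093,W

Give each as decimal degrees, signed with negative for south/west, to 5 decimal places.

1. 24.15484, 79.27135
2. -25.30413, -179.30651
3. -84.61032, 0.33202
4. 64.22533, -114.20803
5. -23.56893, -70.16182

Point 1:
  Lat: degrees = first 2 digits = 24, minutes = 9.2906; 24 + 9.2906/60 = 24.154843
  N ⇒ keep positive
  λ: degrees = first 3 digits = 79, minutes = 16.2807; 79 + 16.2807/60 = 79.271345
  E ⇒ keep positive
Point 2:
  Latitude: degrees = first 2 digits = 25, minutes = 18.248; 25 + 18.248/60 = 25.304133
  S → negative
  Lon: split at 3 digits → 179° and 18.3903′; 179 + 18.3903/60 = 179.306505
  hemisphere W, so the sign is −
Point 3:
  Latitude: degrees = first 2 digits = 84, minutes = 36.619; 84 + 36.619/60 = 84.610317
  hemisphere S, so the sign is −
  Longitude: split at 3 digits → 000° and 19.9209′; 0 + 19.9209/60 = 0.332015
  E ⇒ keep positive
Point 4:
  φ: degrees = first 2 digits = 64, minutes = 13.52; 64 + 13.52/60 = 64.225333
  N → positive
  λ: split at 3 digits → 114° and 12.48178′; 114 + 12.48178/60 = 114.208030
  W → negative
Point 5:
  Lat: split at 2 digits → 23° and 34.13574′; 23 + 34.13574/60 = 23.568929
  S ⇒ negate
  Lon: split at 3 digits → 070° and 9.7093′; 70 + 9.7093/60 = 70.161822
  hemisphere W, so the sign is −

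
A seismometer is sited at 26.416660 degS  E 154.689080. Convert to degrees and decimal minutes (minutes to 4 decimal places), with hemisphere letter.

26° 24.9996′ S, 154° 41.3448′ E

Lat: fractional part 0.416660 → 24.999600 minutes
Longitude: minutes = (154.689080 − 154) × 60 = 41.344800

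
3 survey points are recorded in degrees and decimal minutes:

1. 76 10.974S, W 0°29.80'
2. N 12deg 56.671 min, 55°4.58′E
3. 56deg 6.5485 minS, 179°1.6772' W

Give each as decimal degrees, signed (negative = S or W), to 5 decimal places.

1. -76.18290, -0.49667
2. 12.94452, 55.07633
3. -56.10914, -179.02795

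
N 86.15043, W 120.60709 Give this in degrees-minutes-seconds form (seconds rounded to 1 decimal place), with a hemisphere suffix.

86°09′1.5″ N, 120°36′25.5″ W

φ: whole degrees 86; 9.02580′ → 9′ and 1.548″
Lon: whole degrees 120; 36.42540′ → 36′ and 25.524″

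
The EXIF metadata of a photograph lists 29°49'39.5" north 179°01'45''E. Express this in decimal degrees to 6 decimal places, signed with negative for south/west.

29.827639, 179.029167

Lat: 29 + 49/60 + 39.5/3600 = 29.8276389
N → positive
Lon: 179 + 1/60 + 45/3600 = 179.0291667
E ⇒ keep positive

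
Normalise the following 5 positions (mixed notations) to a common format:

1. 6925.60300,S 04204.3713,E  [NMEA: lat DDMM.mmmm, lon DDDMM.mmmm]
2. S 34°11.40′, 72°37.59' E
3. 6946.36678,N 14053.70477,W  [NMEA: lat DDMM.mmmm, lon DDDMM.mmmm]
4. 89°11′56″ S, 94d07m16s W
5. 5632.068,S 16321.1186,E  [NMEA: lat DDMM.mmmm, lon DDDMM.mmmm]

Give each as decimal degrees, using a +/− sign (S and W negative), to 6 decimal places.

1. -69.426717, 42.072855
2. -34.190000, 72.626500
3. 69.772780, -140.895080
4. -89.198889, -94.121111
5. -56.534467, 163.351977

Point 1:
  Lat: split at 2 digits → 69° and 25.603′; 69 + 25.603/60 = 69.4267167
  S ⇒ negate
  Lon: degrees = first 3 digits = 42, minutes = 4.3713; 42 + 4.3713/60 = 42.0728550
  E ⇒ keep positive
Point 2:
  Latitude: 11.4′ = 0.190000°; total 34.1900000
  hemisphere S, so the sign is −
  Lon: 72 + 37.59/60 = 72.6265000
  E → positive
Point 3:
  φ: split at 2 digits → 69° and 46.36678′; 69 + 46.36678/60 = 69.7727797
  N → positive
  Longitude: degrees = first 3 digits = 140, minutes = 53.70477; 140 + 53.70477/60 = 140.8950795
  hemisphere W, so the sign is −
Point 4:
  Latitude: 89 + 11/60 + 56/3600 = 89.1988889
  S ⇒ negate
  Longitude: 94° + 7/60 + 16/3600 = 94 + 0.116667 + 0.004444 = 94.1211111
  W → negative
Point 5:
  Lat: split at 2 digits → 56° and 32.068′; 56 + 32.068/60 = 56.5344667
  hemisphere S, so the sign is −
  Longitude: degrees = first 3 digits = 163, minutes = 21.1186; 163 + 21.1186/60 = 163.3519767
  E ⇒ keep positive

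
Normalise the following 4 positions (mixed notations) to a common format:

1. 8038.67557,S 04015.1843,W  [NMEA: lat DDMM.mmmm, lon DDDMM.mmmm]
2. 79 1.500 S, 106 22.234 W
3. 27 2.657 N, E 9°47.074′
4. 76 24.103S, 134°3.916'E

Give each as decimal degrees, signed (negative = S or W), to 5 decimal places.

1. -80.64459, -40.25307
2. -79.02500, -106.37057
3. 27.04428, 9.78457
4. -76.40172, 134.06527

Point 1:
  Lat: degrees = first 2 digits = 80, minutes = 38.67557; 80 + 38.67557/60 = 80.644593
  S ⇒ negate
  Lon: split at 3 digits → 040° and 15.1843′; 40 + 15.1843/60 = 40.253072
  W → negative
Point 2:
  Latitude: 79 + 1.5/60 = 79.025000
  hemisphere S, so the sign is −
  λ: 106 + 22.234/60 = 106.370567
  W → negative
Point 3:
  Latitude: 2.657′ = 0.044283°; total 27.044283
  N → positive
  Lon: 47.074′ = 0.784567°; total 9.784567
  E → positive
Point 4:
  φ: 24.103′ = 0.401717°; total 76.401717
  S ⇒ negate
  λ: 134 + 3.916/60 = 134.065267
  E → positive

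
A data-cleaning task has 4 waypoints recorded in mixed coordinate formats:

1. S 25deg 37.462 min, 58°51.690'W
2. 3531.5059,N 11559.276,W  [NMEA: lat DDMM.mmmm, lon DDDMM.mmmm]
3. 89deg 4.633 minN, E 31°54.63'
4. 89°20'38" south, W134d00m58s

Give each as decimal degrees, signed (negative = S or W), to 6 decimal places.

1. -25.624367, -58.861500
2. 35.525098, -115.987933
3. 89.077217, 31.910500
4. -89.343889, -134.016111

Point 1:
  Lat: 37.462′ = 0.624367°; total 25.6243667
  S ⇒ negate
  Lon: 58 + 51.69/60 = 58.8615000
  hemisphere W, so the sign is −
Point 2:
  Lat: split at 2 digits → 35° and 31.5059′; 35 + 31.5059/60 = 35.5250983
  N ⇒ keep positive
  λ: split at 3 digits → 115° and 59.276′; 115 + 59.276/60 = 115.9879333
  W ⇒ negate
Point 3:
  φ: 4.633′ = 0.077217°; total 89.0772167
  N ⇒ keep positive
  λ: 31 + 54.63/60 = 31.9105000
  E → positive
Point 4:
  Latitude: 20′ + 38″ = 20.63333′; 89 + 20.63333/60 = 89.3438889
  hemisphere S, so the sign is −
  λ: 134 + 0/60 + 58/3600 = 134.0161111
  W → negative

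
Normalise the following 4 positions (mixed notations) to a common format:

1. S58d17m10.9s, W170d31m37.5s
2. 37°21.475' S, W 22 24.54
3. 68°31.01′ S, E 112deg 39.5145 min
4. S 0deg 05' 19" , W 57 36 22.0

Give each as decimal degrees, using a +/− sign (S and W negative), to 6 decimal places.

1. -58.286361, -170.527083
2. -37.357917, -22.409000
3. -68.516833, 112.658575
4. -0.088611, -57.606111

Point 1:
  Latitude: 58 + 17/60 + 10.9/3600 = 58.2863611
  S ⇒ negate
  λ: 170° + 31/60 + 37.5/3600 = 170 + 0.516667 + 0.010417 = 170.5270833
  hemisphere W, so the sign is −
Point 2:
  Lat: 21.475′ = 0.357917°; total 37.3579167
  hemisphere S, so the sign is −
  Lon: 22 + 24.54/60 = 22.4090000
  W → negative
Point 3:
  Latitude: 68 + 31.01/60 = 68.5168333
  S ⇒ negate
  Longitude: 112 + 39.5145/60 = 112.6585750
  E ⇒ keep positive
Point 4:
  φ: 0 + 5/60 + 19/3600 = 0.0886111
  S → negative
  λ: 57 + 36/60 + 22/3600 = 57.6061111
  hemisphere W, so the sign is −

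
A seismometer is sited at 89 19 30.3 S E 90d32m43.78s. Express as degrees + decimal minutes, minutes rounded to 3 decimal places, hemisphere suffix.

89° 19.505′ S, 90° 32.730′ E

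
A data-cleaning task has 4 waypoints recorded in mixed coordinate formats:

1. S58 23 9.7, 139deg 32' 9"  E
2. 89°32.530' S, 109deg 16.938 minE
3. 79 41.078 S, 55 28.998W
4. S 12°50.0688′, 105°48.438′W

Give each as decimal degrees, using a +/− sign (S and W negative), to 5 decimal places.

1. -58.38603, 139.53583
2. -89.54217, 109.28230
3. -79.68463, -55.48330
4. -12.83448, -105.80730

Point 1:
  Latitude: 58° + 23/60 + 9.7/3600 = 58 + 0.383333 + 0.002694 = 58.386028
  S → negative
  Longitude: 32′ + 9″ = 32.15000′; 139 + 32.15000/60 = 139.535833
  E → positive
Point 2:
  Lat: 89 + 32.53/60 = 89.542167
  S ⇒ negate
  λ: 16.938′ = 0.282300°; total 109.282300
  E ⇒ keep positive
Point 3:
  Latitude: 41.078′ = 0.684633°; total 79.684633
  hemisphere S, so the sign is −
  Longitude: 55 + 28.998/60 = 55.483300
  W ⇒ negate
Point 4:
  φ: 12 + 50.0688/60 = 12.834480
  hemisphere S, so the sign is −
  Longitude: 105 + 48.438/60 = 105.807300
  W ⇒ negate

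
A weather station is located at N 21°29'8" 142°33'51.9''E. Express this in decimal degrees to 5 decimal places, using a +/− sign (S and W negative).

21.48556, 142.56442

φ: 29′ + 8″ = 29.13333′; 21 + 29.13333/60 = 21.485556
N → positive
λ: 33′ + 51.9″ = 33.86500′; 142 + 33.86500/60 = 142.564417
E ⇒ keep positive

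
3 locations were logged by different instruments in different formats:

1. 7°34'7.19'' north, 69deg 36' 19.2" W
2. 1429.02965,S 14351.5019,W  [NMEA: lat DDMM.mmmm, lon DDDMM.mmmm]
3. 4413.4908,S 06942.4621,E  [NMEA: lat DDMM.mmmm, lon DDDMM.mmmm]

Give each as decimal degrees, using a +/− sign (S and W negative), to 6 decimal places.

Point 1:
  Latitude: 34′ + 7.19″ = 34.11983′; 7 + 34.11983/60 = 7.5686639
  N → positive
  Lon: 36′ + 19.2″ = 36.32000′; 69 + 36.32000/60 = 69.6053333
  W ⇒ negate
Point 2:
  Lat: degrees = first 2 digits = 14, minutes = 29.02965; 14 + 29.02965/60 = 14.4838275
  S → negative
  Longitude: split at 3 digits → 143° and 51.5019′; 143 + 51.5019/60 = 143.8583650
  W → negative
Point 3:
  φ: split at 2 digits → 44° and 13.4908′; 44 + 13.4908/60 = 44.2248467
  S → negative
  Longitude: split at 3 digits → 069° and 42.4621′; 69 + 42.4621/60 = 69.7077017
  E ⇒ keep positive

1. 7.568664, -69.605333
2. -14.483828, -143.858365
3. -44.224847, 69.707702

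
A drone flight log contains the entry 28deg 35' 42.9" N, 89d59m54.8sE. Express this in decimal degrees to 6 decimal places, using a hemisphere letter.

28.595250° N, 89.998556° E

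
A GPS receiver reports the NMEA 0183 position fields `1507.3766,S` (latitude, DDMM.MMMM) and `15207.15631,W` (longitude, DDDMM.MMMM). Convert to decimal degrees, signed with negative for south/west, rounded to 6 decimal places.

-15.122943, -152.119272

Latitude: split at 2 digits → 15° and 7.3766′; 15 + 7.3766/60 = 15.1229433
S → negative
Longitude: degrees = first 3 digits = 152, minutes = 7.15631; 152 + 7.15631/60 = 152.1192718
hemisphere W, so the sign is −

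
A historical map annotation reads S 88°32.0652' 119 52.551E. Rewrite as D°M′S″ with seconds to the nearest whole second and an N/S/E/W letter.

88°32′4″ S, 119°52′33″ E

Lat: 32.06520′ → 32′ and 0.06520 × 60 = 3.91″
λ: fractional minutes 0.55100 × 60 = 33.06″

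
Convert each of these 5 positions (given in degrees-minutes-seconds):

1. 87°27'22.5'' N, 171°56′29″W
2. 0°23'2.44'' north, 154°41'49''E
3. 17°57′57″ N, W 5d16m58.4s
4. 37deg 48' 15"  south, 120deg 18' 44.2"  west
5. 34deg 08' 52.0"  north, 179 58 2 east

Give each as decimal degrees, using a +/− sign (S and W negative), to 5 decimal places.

1. 87.45625, -171.94139
2. 0.38401, 154.69694
3. 17.96583, -5.28289
4. -37.80417, -120.31228
5. 34.14778, 179.96722

Point 1:
  Lat: 87 + 27/60 + 22.5/3600 = 87.456250
  N → positive
  Lon: 56′ + 29″ = 56.48333′; 171 + 56.48333/60 = 171.941389
  hemisphere W, so the sign is −
Point 2:
  φ: 0 + 23/60 + 2.44/3600 = 0.384011
  N ⇒ keep positive
  λ: 41′ + 49″ = 41.81667′; 154 + 41.81667/60 = 154.696944
  E ⇒ keep positive
Point 3:
  Lat: 17° + 57/60 + 57/3600 = 17 + 0.950000 + 0.015833 = 17.965833
  N ⇒ keep positive
  λ: 16′ + 58.4″ = 16.97333′; 5 + 16.97333/60 = 5.282889
  hemisphere W, so the sign is −
Point 4:
  Lat: 37 + 48/60 + 15/3600 = 37.804167
  S → negative
  Longitude: 120° + 18/60 + 44.2/3600 = 120 + 0.300000 + 0.012278 = 120.312278
  hemisphere W, so the sign is −
Point 5:
  Lat: 8′ + 52″ = 8.86667′; 34 + 8.86667/60 = 34.147778
  N → positive
  λ: 58′ + 2″ = 58.03333′; 179 + 58.03333/60 = 179.967222
  E ⇒ keep positive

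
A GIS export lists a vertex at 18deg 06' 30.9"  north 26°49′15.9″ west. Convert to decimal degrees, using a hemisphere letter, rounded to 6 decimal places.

18.108583° N, 26.821083° W

Latitude: 18° + 6/60 + 30.9/3600 = 18 + 0.100000 + 0.008583 = 18.1085833
Longitude: 26 + 49/60 + 15.9/3600 = 26.8210833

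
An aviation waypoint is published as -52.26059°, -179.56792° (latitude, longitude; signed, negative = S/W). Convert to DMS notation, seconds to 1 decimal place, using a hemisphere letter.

52°15′38.1″ S, 179°34′4.5″ W

Latitude is negative → S; |value| = 52.260590
Latitude: 0.260590° → 15.63540′; 0.63540 × 60 = 38.124″
Longitude is negative → W; |value| = 179.567920
λ: whole degrees 179; 34.07520′ → 34′ and 4.512″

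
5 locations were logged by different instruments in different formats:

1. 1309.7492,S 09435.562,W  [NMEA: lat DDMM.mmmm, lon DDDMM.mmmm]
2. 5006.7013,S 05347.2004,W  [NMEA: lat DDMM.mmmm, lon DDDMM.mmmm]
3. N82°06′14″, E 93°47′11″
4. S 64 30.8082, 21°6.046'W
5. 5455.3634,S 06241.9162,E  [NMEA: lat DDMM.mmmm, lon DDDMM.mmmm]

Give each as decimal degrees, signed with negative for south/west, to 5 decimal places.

Point 1:
  Lat: degrees = first 2 digits = 13, minutes = 9.7492; 13 + 9.7492/60 = 13.162487
  S → negative
  Lon: split at 3 digits → 094° and 35.562′; 94 + 35.562/60 = 94.592700
  hemisphere W, so the sign is −
Point 2:
  φ: degrees = first 2 digits = 50, minutes = 6.7013; 50 + 6.7013/60 = 50.111688
  hemisphere S, so the sign is −
  Longitude: degrees = first 3 digits = 53, minutes = 47.2004; 53 + 47.2004/60 = 53.786673
  W → negative
Point 3:
  φ: 82 + 6/60 + 14/3600 = 82.103889
  N ⇒ keep positive
  Longitude: 93° + 47/60 + 11/3600 = 93 + 0.783333 + 0.003056 = 93.786389
  E ⇒ keep positive
Point 4:
  Lat: 30.8082′ = 0.513470°; total 64.513470
  S → negative
  Longitude: 21 + 6.046/60 = 21.100767
  W → negative
Point 5:
  Lat: degrees = first 2 digits = 54, minutes = 55.3634; 54 + 55.3634/60 = 54.922723
  S → negative
  Lon: degrees = first 3 digits = 62, minutes = 41.9162; 62 + 41.9162/60 = 62.698603
  E ⇒ keep positive

1. -13.16249, -94.59270
2. -50.11169, -53.78667
3. 82.10389, 93.78639
4. -64.51347, -21.10077
5. -54.92272, 62.69860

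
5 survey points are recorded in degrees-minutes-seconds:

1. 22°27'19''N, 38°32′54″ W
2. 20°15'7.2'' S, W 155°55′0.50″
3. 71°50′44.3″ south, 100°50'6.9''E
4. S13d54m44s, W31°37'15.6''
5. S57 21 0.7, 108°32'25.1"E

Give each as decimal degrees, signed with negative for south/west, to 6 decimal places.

Point 1:
  Lat: 22 + 27/60 + 19/3600 = 22.4552778
  N → positive
  Lon: 32′ + 54″ = 32.90000′; 38 + 32.90000/60 = 38.5483333
  W ⇒ negate
Point 2:
  Latitude: 15′ + 7.2″ = 15.12000′; 20 + 15.12000/60 = 20.2520000
  S ⇒ negate
  λ: 55′ + 0.5″ = 55.00833′; 155 + 55.00833/60 = 155.9168056
  hemisphere W, so the sign is −
Point 3:
  Latitude: 71° + 50/60 + 44.3/3600 = 71 + 0.833333 + 0.012306 = 71.8456389
  hemisphere S, so the sign is −
  Longitude: 100° + 50/60 + 6.9/3600 = 100 + 0.833333 + 0.001917 = 100.8352500
  E ⇒ keep positive
Point 4:
  φ: 13° + 54/60 + 44/3600 = 13 + 0.900000 + 0.012222 = 13.9122222
  hemisphere S, so the sign is −
  Lon: 31 + 37/60 + 15.6/3600 = 31.6210000
  W ⇒ negate
Point 5:
  φ: 57 + 21/60 + 0.7/3600 = 57.3501944
  S ⇒ negate
  Longitude: 108° + 32/60 + 25.1/3600 = 108 + 0.533333 + 0.006972 = 108.5403056
  E → positive

1. 22.455278, -38.548333
2. -20.252000, -155.916806
3. -71.845639, 100.835250
4. -13.912222, -31.621000
5. -57.350194, 108.540306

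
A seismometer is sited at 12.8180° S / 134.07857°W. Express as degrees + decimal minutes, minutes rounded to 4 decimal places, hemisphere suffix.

12° 49.0800′ S, 134° 4.7142′ W

Latitude: minutes = (12.818000 − 12) × 60 = 49.080000
Lon: 134° + 0.078570 × 60 = 134° 4.714200′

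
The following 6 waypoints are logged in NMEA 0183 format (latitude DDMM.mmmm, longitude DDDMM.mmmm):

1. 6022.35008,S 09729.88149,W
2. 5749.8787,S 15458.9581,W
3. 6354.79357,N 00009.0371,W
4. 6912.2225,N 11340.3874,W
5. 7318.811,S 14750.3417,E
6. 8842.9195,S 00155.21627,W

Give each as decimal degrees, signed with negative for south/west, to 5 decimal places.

1. -60.37250, -97.49802
2. -57.83131, -154.98264
3. 63.91323, -0.15062
4. 69.20371, -113.67312
5. -73.31352, 147.83903
6. -88.71533, -1.92027

Point 1:
  Latitude: split at 2 digits → 60° and 22.35008′; 60 + 22.35008/60 = 60.372501
  hemisphere S, so the sign is −
  Longitude: degrees = first 3 digits = 97, minutes = 29.88149; 97 + 29.88149/60 = 97.498025
  W → negative
Point 2:
  Latitude: degrees = first 2 digits = 57, minutes = 49.8787; 57 + 49.8787/60 = 57.831312
  hemisphere S, so the sign is −
  Lon: split at 3 digits → 154° and 58.9581′; 154 + 58.9581/60 = 154.982635
  hemisphere W, so the sign is −
Point 3:
  Lat: split at 2 digits → 63° and 54.79357′; 63 + 54.79357/60 = 63.913226
  N ⇒ keep positive
  Lon: degrees = first 3 digits = 0, minutes = 9.0371; 0 + 9.0371/60 = 0.150618
  W ⇒ negate
Point 4:
  φ: degrees = first 2 digits = 69, minutes = 12.2225; 69 + 12.2225/60 = 69.203708
  N → positive
  λ: split at 3 digits → 113° and 40.3874′; 113 + 40.3874/60 = 113.673123
  hemisphere W, so the sign is −
Point 5:
  φ: split at 2 digits → 73° and 18.811′; 73 + 18.811/60 = 73.313517
  S ⇒ negate
  λ: split at 3 digits → 147° and 50.3417′; 147 + 50.3417/60 = 147.839028
  E → positive
Point 6:
  φ: degrees = first 2 digits = 88, minutes = 42.9195; 88 + 42.9195/60 = 88.715325
  S ⇒ negate
  λ: split at 3 digits → 001° and 55.21627′; 1 + 55.21627/60 = 1.920271
  W ⇒ negate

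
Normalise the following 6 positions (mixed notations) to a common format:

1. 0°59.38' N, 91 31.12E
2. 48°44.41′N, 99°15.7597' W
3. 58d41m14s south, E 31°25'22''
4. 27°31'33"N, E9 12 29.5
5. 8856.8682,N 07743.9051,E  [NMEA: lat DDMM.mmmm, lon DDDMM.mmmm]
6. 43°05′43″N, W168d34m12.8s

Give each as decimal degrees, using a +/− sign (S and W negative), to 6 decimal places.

Point 1:
  Lat: 59.38′ = 0.989667°; total 0.9896667
  N ⇒ keep positive
  Lon: 31.12′ = 0.518667°; total 91.5186667
  E ⇒ keep positive
Point 2:
  Latitude: 44.41′ = 0.740167°; total 48.7401667
  N → positive
  Longitude: 15.7597′ = 0.262662°; total 99.2626617
  W → negative
Point 3:
  Latitude: 41′ + 14″ = 41.23333′; 58 + 41.23333/60 = 58.6872222
  S ⇒ negate
  Lon: 31° + 25/60 + 22/3600 = 31 + 0.416667 + 0.006111 = 31.4227778
  E → positive
Point 4:
  Lat: 31′ + 33″ = 31.55000′; 27 + 31.55000/60 = 27.5258333
  N → positive
  λ: 9 + 12/60 + 29.5/3600 = 9.2081944
  E ⇒ keep positive
Point 5:
  Lat: split at 2 digits → 88° and 56.8682′; 88 + 56.8682/60 = 88.9478033
  N → positive
  λ: degrees = first 3 digits = 77, minutes = 43.9051; 77 + 43.9051/60 = 77.7317517
  E ⇒ keep positive
Point 6:
  Lat: 43 + 5/60 + 43/3600 = 43.0952778
  N → positive
  λ: 168 + 34/60 + 12.8/3600 = 168.5702222
  hemisphere W, so the sign is −

1. 0.989667, 91.518667
2. 48.740167, -99.262662
3. -58.687222, 31.422778
4. 27.525833, 9.208194
5. 88.947803, 77.731752
6. 43.095278, -168.570222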